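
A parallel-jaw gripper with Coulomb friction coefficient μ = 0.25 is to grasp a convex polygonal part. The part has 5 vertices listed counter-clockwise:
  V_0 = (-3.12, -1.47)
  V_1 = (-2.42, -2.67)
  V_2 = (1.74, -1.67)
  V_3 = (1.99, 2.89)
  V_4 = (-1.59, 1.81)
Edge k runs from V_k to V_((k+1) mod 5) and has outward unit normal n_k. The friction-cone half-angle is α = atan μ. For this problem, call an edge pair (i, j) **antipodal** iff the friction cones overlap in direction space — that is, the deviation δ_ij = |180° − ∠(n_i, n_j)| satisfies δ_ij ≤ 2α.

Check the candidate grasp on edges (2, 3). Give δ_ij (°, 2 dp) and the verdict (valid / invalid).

α = atan 0.25 = 14.04°;  2α = 28.07°
edge 2: e_2 = (+0.25, +4.56);  n_2 = (+0.9985, -0.0547)
edge 3: e_3 = (-3.58, -1.08);  n_3 = (-0.2888, +0.9574)
∠(n_2, n_3) = 109.93°
δ = |180° − 109.93°| = 70.07°
70.07° > 2α = 28.07°  →  invalid

δ = 70.07°, invalid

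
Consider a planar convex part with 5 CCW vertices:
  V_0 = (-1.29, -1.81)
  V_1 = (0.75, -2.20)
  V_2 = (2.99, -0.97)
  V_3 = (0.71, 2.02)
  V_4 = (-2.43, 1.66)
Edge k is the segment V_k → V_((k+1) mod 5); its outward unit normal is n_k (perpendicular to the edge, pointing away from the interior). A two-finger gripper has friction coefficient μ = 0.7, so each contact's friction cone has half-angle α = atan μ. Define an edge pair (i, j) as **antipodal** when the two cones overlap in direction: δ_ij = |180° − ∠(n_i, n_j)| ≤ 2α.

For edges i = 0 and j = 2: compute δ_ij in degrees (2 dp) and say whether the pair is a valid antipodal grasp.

α = atan 0.7 = 34.99°;  2α = 69.98°
edge 0: e_0 = (+2.04, -0.39);  n_0 = (-0.1878, -0.9822)
edge 2: e_2 = (-2.28, +2.99);  n_2 = (+0.7952, +0.6064)
∠(n_0, n_2) = 138.15°
δ = |180° − 138.15°| = 41.85°
41.85° ≤ 2α = 69.98°  →  valid

δ = 41.85°, valid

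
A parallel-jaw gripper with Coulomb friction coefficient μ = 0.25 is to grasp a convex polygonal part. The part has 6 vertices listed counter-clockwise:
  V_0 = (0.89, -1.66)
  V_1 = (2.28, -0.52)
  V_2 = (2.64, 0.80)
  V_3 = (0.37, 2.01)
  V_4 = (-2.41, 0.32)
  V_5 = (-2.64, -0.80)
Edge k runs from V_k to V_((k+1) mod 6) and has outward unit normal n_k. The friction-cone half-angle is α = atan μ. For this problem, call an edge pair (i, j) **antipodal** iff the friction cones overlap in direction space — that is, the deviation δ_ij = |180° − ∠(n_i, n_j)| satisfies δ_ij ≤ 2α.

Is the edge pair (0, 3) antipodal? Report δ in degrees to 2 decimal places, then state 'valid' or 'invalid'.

α = atan 0.25 = 14.04°;  2α = 28.07°
edge 0: e_0 = (+1.39, +1.14);  n_0 = (+0.6341, -0.7732)
edge 3: e_3 = (-2.78, -1.69);  n_3 = (-0.5195, +0.8545)
∠(n_0, n_3) = 171.94°
δ = |180° − 171.94°| = 8.06°
8.06° ≤ 2α = 28.07°  →  valid

δ = 8.06°, valid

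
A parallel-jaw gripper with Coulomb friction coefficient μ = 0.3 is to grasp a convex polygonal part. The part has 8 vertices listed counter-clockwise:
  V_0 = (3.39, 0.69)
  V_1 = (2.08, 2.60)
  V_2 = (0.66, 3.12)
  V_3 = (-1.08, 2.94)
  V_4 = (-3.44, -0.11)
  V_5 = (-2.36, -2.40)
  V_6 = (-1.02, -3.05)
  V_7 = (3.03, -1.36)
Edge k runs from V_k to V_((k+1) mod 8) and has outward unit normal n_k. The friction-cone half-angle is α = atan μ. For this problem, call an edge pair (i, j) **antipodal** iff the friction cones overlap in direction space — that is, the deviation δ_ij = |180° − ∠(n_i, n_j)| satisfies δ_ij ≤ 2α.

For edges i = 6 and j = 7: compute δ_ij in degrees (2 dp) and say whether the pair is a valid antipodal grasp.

δ = 122.61°, invalid

α = atan 0.3 = 16.70°;  2α = 33.40°
edge 6: e_6 = (+4.05, +1.69);  n_6 = (+0.3851, -0.9229)
edge 7: e_7 = (+0.36, +2.05);  n_7 = (+0.9849, -0.1730)
∠(n_6, n_7) = 57.39°
δ = |180° − 57.39°| = 122.61°
122.61° > 2α = 33.40°  →  invalid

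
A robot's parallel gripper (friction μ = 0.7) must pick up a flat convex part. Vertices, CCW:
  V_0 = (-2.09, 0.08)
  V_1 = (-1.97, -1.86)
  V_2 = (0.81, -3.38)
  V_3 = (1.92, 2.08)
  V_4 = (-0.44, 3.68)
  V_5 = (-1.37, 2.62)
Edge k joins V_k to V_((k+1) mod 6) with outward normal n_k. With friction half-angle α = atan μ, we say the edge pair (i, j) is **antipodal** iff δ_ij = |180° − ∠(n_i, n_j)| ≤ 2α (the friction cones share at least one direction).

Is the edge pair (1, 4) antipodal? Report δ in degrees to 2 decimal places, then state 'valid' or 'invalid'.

δ = 77.41°, invalid

α = atan 0.7 = 34.99°;  2α = 69.98°
edge 1: e_1 = (+2.78, -1.52);  n_1 = (-0.4797, -0.8774)
edge 4: e_4 = (-0.93, -1.06);  n_4 = (-0.7517, +0.6595)
∠(n_1, n_4) = 102.59°
δ = |180° − 102.59°| = 77.41°
77.41° > 2α = 69.98°  →  invalid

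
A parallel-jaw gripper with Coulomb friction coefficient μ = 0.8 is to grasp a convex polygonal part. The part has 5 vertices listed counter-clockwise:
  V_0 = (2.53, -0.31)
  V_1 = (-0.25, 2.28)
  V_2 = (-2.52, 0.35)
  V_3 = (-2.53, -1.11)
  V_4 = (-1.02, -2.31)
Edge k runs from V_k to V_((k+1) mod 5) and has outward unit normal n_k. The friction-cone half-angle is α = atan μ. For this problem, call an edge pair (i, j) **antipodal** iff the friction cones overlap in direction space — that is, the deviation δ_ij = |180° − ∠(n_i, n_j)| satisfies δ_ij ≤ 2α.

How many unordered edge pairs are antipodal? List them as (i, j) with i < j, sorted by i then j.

count = 5; pairs: (0,2), (0,3), (0,4), (1,4), (2,4)

α = atan 0.8 = 38.66°;  2α = 77.32°
n_0 = (+0.6817, +0.7317)
n_1 = (-0.6477, +0.7619)
n_2 = (-1.0000, +0.0068)
n_3 = (-0.6222, -0.7829)
n_4 = (+0.4908, -0.8712)
  (0,1): δ = 96.65°  ·
  (0,2): δ = 47.42°  ✓
  (0,3): δ = 4.50°  ✓
  (0,4): δ = 72.37°  ✓
  (1,2): δ = 130.76°  ·
  (1,3): δ = 78.85°  ·
  (1,4): δ = 10.98°  ✓
  (2,3): δ = 128.08°  ·
  (2,4): δ = 60.21°  ✓
  (3,4): δ = 112.13°  ·
antipodal pairs: 5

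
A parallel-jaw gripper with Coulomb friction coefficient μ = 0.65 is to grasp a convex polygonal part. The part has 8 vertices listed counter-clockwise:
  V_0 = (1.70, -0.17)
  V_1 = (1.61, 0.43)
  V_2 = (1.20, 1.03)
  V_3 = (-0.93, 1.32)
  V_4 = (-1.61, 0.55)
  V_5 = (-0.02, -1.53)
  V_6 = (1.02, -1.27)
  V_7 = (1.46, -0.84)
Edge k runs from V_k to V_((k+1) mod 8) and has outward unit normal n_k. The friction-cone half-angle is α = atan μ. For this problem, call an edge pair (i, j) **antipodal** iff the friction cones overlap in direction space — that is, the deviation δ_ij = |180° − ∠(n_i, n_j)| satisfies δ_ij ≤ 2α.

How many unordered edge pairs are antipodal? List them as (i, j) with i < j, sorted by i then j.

count = 10; pairs: (0,3), (0,4), (1,4), (2,4), (2,5), (2,6), (3,5), (3,6), (3,7), (4,7)

α = atan 0.65 = 33.02°;  2α = 66.05°
n_0 = (+0.9889, +0.1483)
n_1 = (+0.8256, +0.5642)
n_2 = (+0.1349, +0.9909)
n_3 = (-0.7496, +0.6619)
n_4 = (-0.7945, -0.6073)
n_5 = (+0.2425, -0.9701)
n_6 = (+0.6989, -0.7152)
n_7 = (+0.9414, -0.3372)
  (0,1): δ = 154.18°  ·
  (0,2): δ = 106.28°  ·
  (0,3): δ = 49.98°  ✓
  (0,4): δ = 28.86°  ✓
  (0,5): δ = 95.51°  ·
  (0,6): δ = 125.81°  ·
  (0,7): δ = 151.76°  ·
  (1,2): δ = 132.10°  ·
  (1,3): δ = 75.79°  ·
  (1,4): δ = 3.05°  ✓
  (1,5): δ = 69.69°  ·
  (1,6): δ = 100.00°  ·
  (1,7): δ = 125.95°  ·
  (2,3): δ = 123.70°  ·
  (2,4): δ = 44.85°  ✓
  (2,5): δ = 21.79°  ✓
  (2,6): δ = 52.09°  ✓
  (2,7): δ = 78.05°  ·
  (3,4): δ = 101.16°  ·
  (3,5): δ = 34.52°  ✓
  (3,6): δ = 4.21°  ✓
  (3,7): δ = 21.74°  ✓
  (4,5): δ = 113.36°  ·
  (4,6): δ = 83.05°  ·
  (4,7): δ = 57.10°  ✓
  (5,6): δ = 149.69°  ·
  (5,7): δ = 123.74°  ·
  (6,7): δ = 154.05°  ·
antipodal pairs: 10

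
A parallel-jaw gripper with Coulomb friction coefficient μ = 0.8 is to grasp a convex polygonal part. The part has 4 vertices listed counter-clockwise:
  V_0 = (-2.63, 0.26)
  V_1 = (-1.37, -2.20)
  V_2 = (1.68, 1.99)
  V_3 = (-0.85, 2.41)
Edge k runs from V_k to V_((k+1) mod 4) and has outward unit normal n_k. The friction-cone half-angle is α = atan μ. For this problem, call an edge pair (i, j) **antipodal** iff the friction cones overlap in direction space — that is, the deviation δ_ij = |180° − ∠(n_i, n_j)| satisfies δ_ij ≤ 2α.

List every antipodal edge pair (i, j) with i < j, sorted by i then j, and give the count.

count = 4; pairs: (0,1), (0,2), (1,2), (1,3)

α = atan 0.8 = 38.66°;  2α = 77.32°
n_0 = (-0.8900, -0.4559)
n_1 = (+0.8085, -0.5885)
n_2 = (+0.1638, +0.9865)
n_3 = (-0.7703, +0.6377)
  (0,1): δ = 63.17°  ✓
  (0,2): δ = 53.45°  ✓
  (0,3): δ = 113.26°  ·
  (1,2): δ = 63.37°  ✓
  (1,3): δ = 3.57°  ✓
  (2,3): δ = 120.20°  ·
antipodal pairs: 4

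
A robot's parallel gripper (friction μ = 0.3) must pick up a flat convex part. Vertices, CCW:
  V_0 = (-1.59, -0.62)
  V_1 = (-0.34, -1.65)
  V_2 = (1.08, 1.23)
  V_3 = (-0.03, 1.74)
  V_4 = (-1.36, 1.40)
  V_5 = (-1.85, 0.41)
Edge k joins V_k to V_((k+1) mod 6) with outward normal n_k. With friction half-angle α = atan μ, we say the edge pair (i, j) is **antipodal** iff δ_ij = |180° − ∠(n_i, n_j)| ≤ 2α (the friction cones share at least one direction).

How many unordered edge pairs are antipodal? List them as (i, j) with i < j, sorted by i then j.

α = atan 0.3 = 16.70°;  2α = 33.40°
n_0 = (-0.6359, -0.7718)
n_1 = (+0.8969, -0.4422)
n_2 = (+0.4175, +0.9087)
n_3 = (-0.2477, +0.9688)
n_4 = (-0.8962, +0.4436)
n_5 = (-0.9696, -0.2447)
  (0,1): δ = 76.76°  ·
  (0,2): δ = 14.81°  ✓
  (0,3): δ = 53.83°  ·
  (0,4): δ = 103.16°  ·
  (0,5): δ = 143.66°  ·
  (1,2): δ = 88.43°  ·
  (1,3): δ = 49.41°  ·
  (1,4): δ = 0.09°  ✓
  (1,5): δ = 40.41°  ·
  (2,3): δ = 140.98°  ·
  (2,4): δ = 91.66°  ·
  (2,5): δ = 51.16°  ·
  (3,4): δ = 130.67°  ·
  (3,5): δ = 90.17°  ·
  (4,5): δ = 139.50°  ·
antipodal pairs: 2

count = 2; pairs: (0,2), (1,4)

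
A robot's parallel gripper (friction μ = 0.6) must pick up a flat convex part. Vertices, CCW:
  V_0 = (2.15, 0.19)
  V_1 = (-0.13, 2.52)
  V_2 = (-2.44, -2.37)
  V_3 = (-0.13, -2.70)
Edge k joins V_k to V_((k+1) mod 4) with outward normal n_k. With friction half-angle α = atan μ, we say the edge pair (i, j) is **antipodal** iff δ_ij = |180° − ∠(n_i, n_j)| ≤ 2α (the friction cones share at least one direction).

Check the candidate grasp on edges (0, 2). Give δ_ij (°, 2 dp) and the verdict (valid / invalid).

δ = 37.49°, valid

α = atan 0.6 = 30.96°;  2α = 61.93°
edge 0: e_0 = (-2.28, +2.33);  n_0 = (+0.7147, +0.6994)
edge 2: e_2 = (+2.31, -0.33);  n_2 = (-0.1414, -0.9899)
∠(n_0, n_2) = 142.51°
δ = |180° − 142.51°| = 37.49°
37.49° ≤ 2α = 61.93°  →  valid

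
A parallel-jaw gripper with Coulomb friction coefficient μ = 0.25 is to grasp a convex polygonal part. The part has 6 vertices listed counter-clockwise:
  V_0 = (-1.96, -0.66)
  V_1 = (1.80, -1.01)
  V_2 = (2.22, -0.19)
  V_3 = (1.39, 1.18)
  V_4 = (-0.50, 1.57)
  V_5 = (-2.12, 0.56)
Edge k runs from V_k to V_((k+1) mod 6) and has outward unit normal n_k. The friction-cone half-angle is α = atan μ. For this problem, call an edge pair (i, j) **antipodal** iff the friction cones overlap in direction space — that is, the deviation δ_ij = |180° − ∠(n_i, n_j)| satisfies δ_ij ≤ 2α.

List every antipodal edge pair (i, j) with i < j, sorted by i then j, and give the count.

count = 2; pairs: (0,3), (2,5)

α = atan 0.25 = 14.04°;  2α = 28.07°
n_0 = (-0.0927, -0.9957)
n_1 = (+0.8900, -0.4559)
n_2 = (+0.8553, +0.5182)
n_3 = (+0.2021, +0.9794)
n_4 = (-0.5291, +0.8486)
n_5 = (-0.9915, -0.1300)
  (0,1): δ = 111.80°  ·
  (0,2): δ = 53.47°  ·
  (0,3): δ = 6.34°  ✓
  (0,4): δ = 37.26°  ·
  (0,5): δ = 102.79°  ·
  (1,2): δ = 121.67°  ·
  (1,3): δ = 74.54°  ·
  (1,4): δ = 30.94°  ·
  (1,5): δ = 34.59°  ·
  (2,3): δ = 132.87°  ·
  (2,4): δ = 89.27°  ·
  (2,5): δ = 23.74°  ✓
  (3,4): δ = 136.40°  ·
  (3,5): δ = 70.87°  ·
  (4,5): δ = 114.47°  ·
antipodal pairs: 2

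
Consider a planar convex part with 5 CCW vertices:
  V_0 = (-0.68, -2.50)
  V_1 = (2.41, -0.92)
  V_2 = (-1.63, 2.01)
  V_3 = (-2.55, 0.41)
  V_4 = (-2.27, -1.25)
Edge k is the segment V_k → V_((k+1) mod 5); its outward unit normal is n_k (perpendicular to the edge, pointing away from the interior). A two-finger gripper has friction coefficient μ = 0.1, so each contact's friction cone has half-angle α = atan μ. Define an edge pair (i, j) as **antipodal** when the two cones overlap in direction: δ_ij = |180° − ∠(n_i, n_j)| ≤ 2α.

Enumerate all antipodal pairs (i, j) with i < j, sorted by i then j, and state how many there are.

α = atan 0.1 = 5.71°;  2α = 11.42°
n_0 = (+0.4553, -0.8904)
n_1 = (+0.5871, +0.8095)
n_2 = (-0.8669, +0.4985)
n_3 = (-0.9861, -0.1663)
n_4 = (-0.6180, -0.7861)
  (0,1): δ = 63.03°  ·
  (0,2): δ = 33.02°  ·
  (0,3): δ = 72.49°  ·
  (0,4): δ = 114.74°  ·
  (1,2): δ = 83.95°  ·
  (1,3): δ = 44.47°  ·
  (1,4): δ = 2.22°  ✓
  (2,3): δ = 140.53°  ·
  (2,4): δ = 98.27°  ·
  (3,4): δ = 137.75°  ·
antipodal pairs: 1

count = 1; pairs: (1,4)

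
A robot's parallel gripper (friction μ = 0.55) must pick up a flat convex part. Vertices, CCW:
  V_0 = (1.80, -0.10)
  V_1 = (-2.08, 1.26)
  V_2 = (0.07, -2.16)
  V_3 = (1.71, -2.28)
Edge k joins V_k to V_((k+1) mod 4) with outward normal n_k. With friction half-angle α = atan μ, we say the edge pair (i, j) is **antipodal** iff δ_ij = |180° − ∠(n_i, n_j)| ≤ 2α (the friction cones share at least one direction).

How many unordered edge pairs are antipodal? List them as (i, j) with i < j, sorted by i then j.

α = atan 0.55 = 28.81°;  2α = 57.62°
n_0 = (+0.3308, +0.9437)
n_1 = (-0.8466, -0.5322)
n_2 = (-0.0730, -0.9973)
n_3 = (+0.9991, -0.0412)
  (0,1): δ = 38.53°  ✓
  (0,2): δ = 15.13°  ✓
  (0,3): δ = 106.95°  ·
  (1,2): δ = 126.34°  ·
  (1,3): δ = 34.52°  ✓
  (2,3): δ = 88.18°  ·
antipodal pairs: 3

count = 3; pairs: (0,1), (0,2), (1,3)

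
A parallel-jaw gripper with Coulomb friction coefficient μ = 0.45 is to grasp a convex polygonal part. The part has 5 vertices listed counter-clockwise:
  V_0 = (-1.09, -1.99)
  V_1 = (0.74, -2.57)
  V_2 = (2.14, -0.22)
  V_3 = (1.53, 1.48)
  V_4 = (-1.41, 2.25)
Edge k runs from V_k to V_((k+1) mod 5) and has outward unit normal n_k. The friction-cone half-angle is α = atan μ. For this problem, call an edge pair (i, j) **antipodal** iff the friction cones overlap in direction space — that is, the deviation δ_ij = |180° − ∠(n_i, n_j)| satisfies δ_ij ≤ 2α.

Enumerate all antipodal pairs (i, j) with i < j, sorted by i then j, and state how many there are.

count = 3; pairs: (0,3), (1,4), (2,4)

α = atan 0.45 = 24.23°;  2α = 48.46°
n_0 = (-0.3021, -0.9533)
n_1 = (+0.8591, -0.5118)
n_2 = (+0.9412, +0.3377)
n_3 = (+0.2534, +0.9674)
n_4 = (-0.9972, -0.0753)
  (0,1): δ = 103.20°  ·
  (0,2): δ = 52.68°  ·
  (0,3): δ = 2.91°  ✓
  (0,4): δ = 111.90°  ·
  (1,2): δ = 129.48°  ·
  (1,3): δ = 73.89°  ·
  (1,4): δ = 35.10°  ✓
  (2,3): δ = 124.42°  ·
  (2,4): δ = 15.42°  ✓
  (3,4): δ = 71.01°  ·
antipodal pairs: 3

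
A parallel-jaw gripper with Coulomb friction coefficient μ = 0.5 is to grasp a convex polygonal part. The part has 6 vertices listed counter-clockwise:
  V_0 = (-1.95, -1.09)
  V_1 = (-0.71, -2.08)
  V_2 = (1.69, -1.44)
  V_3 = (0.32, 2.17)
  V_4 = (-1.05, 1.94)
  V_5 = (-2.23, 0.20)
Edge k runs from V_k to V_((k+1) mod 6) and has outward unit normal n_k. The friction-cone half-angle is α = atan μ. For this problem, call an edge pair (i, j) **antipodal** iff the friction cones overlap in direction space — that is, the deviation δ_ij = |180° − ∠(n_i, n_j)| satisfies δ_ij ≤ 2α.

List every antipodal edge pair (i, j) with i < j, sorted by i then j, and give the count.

α = atan 0.5 = 26.57°;  2α = 53.13°
n_0 = (-0.6239, -0.7815)
n_1 = (+0.2577, -0.9662)
n_2 = (+0.9349, +0.3548)
n_3 = (-0.1656, +0.9862)
n_4 = (-0.8276, +0.5613)
n_5 = (-0.9772, -0.2121)
  (0,1): δ = 126.47°  ·
  (0,2): δ = 30.61°  ✓
  (0,3): δ = 48.13°  ✓
  (0,4): δ = 94.46°  ·
  (0,5): δ = 140.85°  ·
  (1,2): δ = 84.15°  ·
  (1,3): δ = 5.40°  ✓
  (1,4): δ = 40.92°  ✓
  (1,5): δ = 87.31°  ·
  (2,3): δ = 101.25°  ·
  (2,4): δ = 54.93°  ·
  (2,5): δ = 8.54°  ✓
  (3,4): δ = 133.67°  ·
  (3,5): δ = 87.28°  ·
  (4,5): δ = 133.61°  ·
antipodal pairs: 5

count = 5; pairs: (0,2), (0,3), (1,3), (1,4), (2,5)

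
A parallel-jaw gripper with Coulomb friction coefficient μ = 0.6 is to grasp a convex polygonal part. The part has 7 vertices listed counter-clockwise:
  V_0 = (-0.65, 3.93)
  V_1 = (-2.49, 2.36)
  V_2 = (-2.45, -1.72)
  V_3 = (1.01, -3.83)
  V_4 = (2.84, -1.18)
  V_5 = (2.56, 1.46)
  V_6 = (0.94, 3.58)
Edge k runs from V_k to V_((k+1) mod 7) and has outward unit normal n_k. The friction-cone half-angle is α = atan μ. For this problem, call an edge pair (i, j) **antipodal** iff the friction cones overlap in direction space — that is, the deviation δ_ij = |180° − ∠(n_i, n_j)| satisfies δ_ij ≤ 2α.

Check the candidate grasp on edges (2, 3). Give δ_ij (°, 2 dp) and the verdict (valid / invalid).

α = atan 0.6 = 30.96°;  2α = 61.93°
edge 2: e_2 = (+3.46, -2.11);  n_2 = (-0.5207, -0.8538)
edge 3: e_3 = (+1.83, +2.65);  n_3 = (+0.8229, -0.5682)
∠(n_2, n_3) = 86.75°
δ = |180° − 86.75°| = 93.25°
93.25° > 2α = 61.93°  →  invalid

δ = 93.25°, invalid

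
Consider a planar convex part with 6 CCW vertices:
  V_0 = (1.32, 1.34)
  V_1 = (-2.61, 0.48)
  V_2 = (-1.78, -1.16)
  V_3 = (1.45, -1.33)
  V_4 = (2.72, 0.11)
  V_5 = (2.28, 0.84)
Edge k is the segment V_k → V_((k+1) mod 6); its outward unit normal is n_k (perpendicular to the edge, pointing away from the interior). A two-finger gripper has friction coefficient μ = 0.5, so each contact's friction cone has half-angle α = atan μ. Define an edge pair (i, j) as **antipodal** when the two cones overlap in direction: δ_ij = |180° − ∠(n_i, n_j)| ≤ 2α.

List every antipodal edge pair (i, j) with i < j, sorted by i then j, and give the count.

α = atan 0.5 = 26.57°;  2α = 53.13°
n_0 = (-0.2138, +0.9769)
n_1 = (-0.8922, -0.4516)
n_2 = (-0.0526, -0.9986)
n_3 = (+0.7500, -0.6614)
n_4 = (+0.8565, +0.5162)
n_5 = (+0.4619, +0.8869)
  (0,1): δ = 75.50°  ·
  (0,2): δ = 15.36°  ✓
  (0,3): δ = 36.25°  ✓
  (0,4): δ = 108.74°  ·
  (0,5): δ = 140.14°  ·
  (1,2): δ = 119.86°  ·
  (1,3): δ = 68.25°  ·
  (1,4): δ = 4.24°  ✓
  (1,5): δ = 35.64°  ✓
  (2,3): δ = 128.40°  ·
  (2,4): δ = 55.91°  ·
  (2,5): δ = 24.50°  ✓
  (3,4): δ = 107.51°  ·
  (3,5): δ = 76.10°  ·
  (4,5): δ = 148.59°  ·
antipodal pairs: 5

count = 5; pairs: (0,2), (0,3), (1,4), (1,5), (2,5)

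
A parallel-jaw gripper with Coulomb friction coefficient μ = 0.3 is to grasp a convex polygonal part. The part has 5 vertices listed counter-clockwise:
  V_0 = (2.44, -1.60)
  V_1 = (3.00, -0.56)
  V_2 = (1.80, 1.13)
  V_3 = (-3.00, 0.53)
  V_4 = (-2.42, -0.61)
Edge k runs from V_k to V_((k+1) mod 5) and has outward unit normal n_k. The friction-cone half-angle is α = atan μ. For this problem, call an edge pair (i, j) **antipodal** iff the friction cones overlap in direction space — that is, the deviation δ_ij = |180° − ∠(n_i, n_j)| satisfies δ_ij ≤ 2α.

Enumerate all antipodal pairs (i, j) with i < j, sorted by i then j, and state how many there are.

count = 2; pairs: (1,3), (2,4)

α = atan 0.3 = 16.70°;  2α = 33.40°
n_0 = (+0.8805, -0.4741)
n_1 = (+0.8154, +0.5790)
n_2 = (-0.1240, +0.9923)
n_3 = (-0.8913, -0.4535)
n_4 = (-0.1996, -0.9799)
  (0,1): δ = 116.32°  ·
  (0,2): δ = 54.57°  ·
  (0,3): δ = 55.27°  ·
  (0,4): δ = 106.79°  ·
  (1,2): δ = 118.25°  ·
  (1,3): δ = 8.41°  ✓
  (1,4): δ = 43.11°  ·
  (2,3): δ = 70.16°  ·
  (2,4): δ = 18.64°  ✓
  (3,4): δ = 128.48°  ·
antipodal pairs: 2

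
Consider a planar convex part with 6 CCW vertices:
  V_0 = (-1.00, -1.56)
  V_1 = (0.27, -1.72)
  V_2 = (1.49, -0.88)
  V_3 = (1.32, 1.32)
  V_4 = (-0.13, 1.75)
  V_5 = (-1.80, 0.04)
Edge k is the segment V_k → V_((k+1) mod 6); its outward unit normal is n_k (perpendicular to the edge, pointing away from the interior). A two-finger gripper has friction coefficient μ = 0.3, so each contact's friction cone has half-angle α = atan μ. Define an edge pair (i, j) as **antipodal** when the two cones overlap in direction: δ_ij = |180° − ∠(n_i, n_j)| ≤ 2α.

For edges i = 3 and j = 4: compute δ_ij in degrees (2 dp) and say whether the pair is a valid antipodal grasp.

α = atan 0.3 = 16.70°;  2α = 33.40°
edge 3: e_3 = (-1.45, +0.43);  n_3 = (+0.2843, +0.9587)
edge 4: e_4 = (-1.67, -1.71);  n_4 = (-0.7154, +0.6987)
∠(n_3, n_4) = 62.20°
δ = |180° − 62.20°| = 117.80°
117.80° > 2α = 33.40°  →  invalid

δ = 117.80°, invalid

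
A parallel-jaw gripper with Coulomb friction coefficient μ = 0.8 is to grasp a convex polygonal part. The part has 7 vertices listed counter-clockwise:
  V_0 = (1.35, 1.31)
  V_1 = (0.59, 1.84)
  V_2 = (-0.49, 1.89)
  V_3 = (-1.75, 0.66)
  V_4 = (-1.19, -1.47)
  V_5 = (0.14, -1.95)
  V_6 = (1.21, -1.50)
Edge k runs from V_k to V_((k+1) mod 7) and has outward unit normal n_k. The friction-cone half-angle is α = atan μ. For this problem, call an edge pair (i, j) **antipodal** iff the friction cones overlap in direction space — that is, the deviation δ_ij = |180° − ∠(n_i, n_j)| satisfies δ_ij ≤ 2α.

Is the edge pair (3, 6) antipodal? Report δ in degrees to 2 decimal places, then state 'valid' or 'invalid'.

δ = 17.58°, valid

α = atan 0.8 = 38.66°;  2α = 77.32°
edge 3: e_3 = (+0.56, -2.13);  n_3 = (-0.9671, -0.2543)
edge 6: e_6 = (+0.14, +2.81);  n_6 = (+0.9988, -0.0498)
∠(n_3, n_6) = 162.42°
δ = |180° − 162.42°| = 17.58°
17.58° ≤ 2α = 77.32°  →  valid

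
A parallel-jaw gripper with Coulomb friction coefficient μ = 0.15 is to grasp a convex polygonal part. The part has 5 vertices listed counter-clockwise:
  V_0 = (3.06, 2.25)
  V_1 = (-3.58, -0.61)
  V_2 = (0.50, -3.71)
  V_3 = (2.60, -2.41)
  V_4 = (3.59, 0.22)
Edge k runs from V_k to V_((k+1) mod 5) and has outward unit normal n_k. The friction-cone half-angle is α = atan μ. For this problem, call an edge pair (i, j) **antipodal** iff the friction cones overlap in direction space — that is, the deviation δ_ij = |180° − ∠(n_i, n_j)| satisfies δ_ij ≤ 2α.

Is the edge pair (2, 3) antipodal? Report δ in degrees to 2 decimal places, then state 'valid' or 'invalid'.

δ = 142.39°, invalid

α = atan 0.15 = 8.53°;  2α = 17.06°
edge 2: e_2 = (+2.10, +1.30);  n_2 = (+0.5264, -0.8503)
edge 3: e_3 = (+0.99, +2.63);  n_3 = (+0.9359, -0.3523)
∠(n_2, n_3) = 37.61°
δ = |180° − 37.61°| = 142.39°
142.39° > 2α = 17.06°  →  invalid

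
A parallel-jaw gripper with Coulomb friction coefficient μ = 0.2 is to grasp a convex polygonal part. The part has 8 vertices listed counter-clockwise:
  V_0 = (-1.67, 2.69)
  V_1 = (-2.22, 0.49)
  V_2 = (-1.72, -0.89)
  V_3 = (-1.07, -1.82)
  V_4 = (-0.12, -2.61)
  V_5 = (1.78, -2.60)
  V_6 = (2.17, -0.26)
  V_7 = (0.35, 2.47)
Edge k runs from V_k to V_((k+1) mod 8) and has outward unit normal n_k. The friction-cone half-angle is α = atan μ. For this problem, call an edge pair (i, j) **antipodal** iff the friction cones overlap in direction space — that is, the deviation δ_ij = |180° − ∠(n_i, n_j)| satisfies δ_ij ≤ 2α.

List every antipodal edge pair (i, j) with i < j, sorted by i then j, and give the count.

count = 5; pairs: (0,5), (1,6), (2,6), (3,6), (4,7)

α = atan 0.2 = 11.31°;  2α = 22.62°
n_0 = (-0.9701, +0.2425)
n_1 = (-0.9402, -0.3406)
n_2 = (-0.8196, -0.5729)
n_3 = (-0.6394, -0.7689)
n_4 = (+0.0053, -1.0000)
n_5 = (+0.9864, -0.1644)
n_6 = (+0.8321, +0.5547)
n_7 = (+0.1083, +0.9941)
  (0,1): δ = 146.05°  ·
  (0,2): δ = 131.01°  ·
  (0,3): δ = 115.71°  ·
  (0,4): δ = 75.66°  ·
  (0,5): δ = 4.57°  ✓
  (0,6): δ = 47.73°  ·
  (0,7): δ = 97.82°  ·
  (1,2): δ = 164.97°  ·
  (1,3): δ = 149.66°  ·
  (1,4): δ = 109.61°  ·
  (1,5): δ = 29.38°  ·
  (1,6): δ = 13.77°  ✓
  (1,7): δ = 63.87°  ·
  (2,3): δ = 164.70°  ·
  (2,4): δ = 124.65°  ·
  (2,5): δ = 44.41°  ·
  (2,6): δ = 1.26°  ✓
  (2,7): δ = 48.83°  ·
  (3,4): δ = 139.95°  ·
  (3,5): δ = 59.72°  ·
  (3,6): δ = 16.56°  ✓
  (3,7): δ = 33.53°  ·
  (4,5): δ = 99.76°  ·
  (4,6): δ = 56.61°  ·
  (4,7): δ = 6.52°  ✓
  (5,6): δ = 136.85°  ·
  (5,7): δ = 86.75°  ·
  (6,7): δ = 129.91°  ·
antipodal pairs: 5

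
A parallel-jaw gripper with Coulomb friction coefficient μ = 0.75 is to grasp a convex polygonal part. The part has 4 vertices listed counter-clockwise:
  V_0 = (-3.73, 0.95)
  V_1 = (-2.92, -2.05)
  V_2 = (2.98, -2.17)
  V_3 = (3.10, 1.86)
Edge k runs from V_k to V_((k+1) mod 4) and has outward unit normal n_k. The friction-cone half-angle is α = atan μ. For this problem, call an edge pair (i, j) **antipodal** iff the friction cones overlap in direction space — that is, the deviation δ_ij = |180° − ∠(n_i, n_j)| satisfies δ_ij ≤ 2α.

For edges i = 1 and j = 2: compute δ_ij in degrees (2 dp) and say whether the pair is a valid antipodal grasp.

α = atan 0.75 = 36.87°;  2α = 73.74°
edge 1: e_1 = (+5.90, -0.12);  n_1 = (-0.0203, -0.9998)
edge 2: e_2 = (+0.12, +4.03);  n_2 = (+0.9996, -0.0298)
∠(n_1, n_2) = 89.46°
δ = |180° − 89.46°| = 90.54°
90.54° > 2α = 73.74°  →  invalid

δ = 90.54°, invalid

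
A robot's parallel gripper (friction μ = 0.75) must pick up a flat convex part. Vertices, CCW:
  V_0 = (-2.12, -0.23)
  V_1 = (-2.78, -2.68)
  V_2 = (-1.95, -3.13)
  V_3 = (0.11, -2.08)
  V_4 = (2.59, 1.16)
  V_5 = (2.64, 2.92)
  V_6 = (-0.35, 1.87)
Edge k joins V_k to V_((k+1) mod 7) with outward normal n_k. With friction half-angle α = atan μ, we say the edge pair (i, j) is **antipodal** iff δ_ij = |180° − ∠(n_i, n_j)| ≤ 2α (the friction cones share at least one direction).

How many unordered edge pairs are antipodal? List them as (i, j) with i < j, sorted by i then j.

α = atan 0.75 = 36.87°;  2α = 73.74°
n_0 = (-0.9656, +0.2601)
n_1 = (-0.4766, -0.8791)
n_2 = (+0.4541, -0.8909)
n_3 = (+0.7941, -0.6078)
n_4 = (+0.9996, -0.0284)
n_5 = (-0.3313, +0.9435)
n_6 = (-0.7646, +0.6445)
  (0,1): δ = 103.39°  ·
  (0,2): δ = 47.91°  ✓
  (0,3): δ = 22.35°  ✓
  (0,4): δ = 13.45°  ✓
  (0,5): δ = 124.43°  ·
  (0,6): δ = 154.95°  ·
  (1,2): δ = 124.53°  ·
  (1,3): δ = 98.97°  ·
  (1,4): δ = 63.16°  ✓
  (1,5): δ = 47.81°  ✓
  (1,6): δ = 78.34°  ·
  (2,3): δ = 154.44°  ·
  (2,4): δ = 118.64°  ·
  (2,5): δ = 7.66°  ✓
  (2,6): δ = 22.87°  ✓
  (3,4): δ = 144.20°  ·
  (3,5): δ = 33.22°  ✓
  (3,6): δ = 2.69°  ✓
  (4,5): δ = 69.02°  ✓
  (4,6): δ = 38.50°  ✓
  (5,6): δ = 149.48°  ·
antipodal pairs: 11

count = 11; pairs: (0,2), (0,3), (0,4), (1,4), (1,5), (2,5), (2,6), (3,5), (3,6), (4,5), (4,6)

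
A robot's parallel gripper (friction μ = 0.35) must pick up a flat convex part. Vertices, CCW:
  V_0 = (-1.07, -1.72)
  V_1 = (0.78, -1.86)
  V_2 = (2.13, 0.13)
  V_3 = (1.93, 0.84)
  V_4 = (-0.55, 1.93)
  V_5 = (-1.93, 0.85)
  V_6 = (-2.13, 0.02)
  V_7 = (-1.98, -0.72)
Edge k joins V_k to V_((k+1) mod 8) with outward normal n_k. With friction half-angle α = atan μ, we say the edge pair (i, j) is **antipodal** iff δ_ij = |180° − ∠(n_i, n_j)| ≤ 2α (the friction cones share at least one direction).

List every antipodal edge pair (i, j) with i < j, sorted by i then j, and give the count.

α = atan 0.35 = 19.29°;  2α = 38.58°
n_0 = (-0.0755, -0.9971)
n_1 = (+0.8275, -0.5614)
n_2 = (+0.9625, +0.2711)
n_3 = (+0.4024, +0.9155)
n_4 = (-0.6163, +0.7875)
n_5 = (-0.9722, +0.2343)
n_6 = (-0.9801, -0.1987)
n_7 = (-0.7396, -0.6730)
  (0,1): δ = 119.83°  ·
  (0,2): δ = 69.94°  ·
  (0,3): δ = 19.40°  ✓
  (0,4): δ = 42.37°  ·
  (0,5): δ = 80.78°  ·
  (0,6): δ = 105.79°  ·
  (0,7): δ = 136.63°  ·
  (1,2): δ = 130.12°  ·
  (1,3): δ = 79.57°  ·
  (1,4): δ = 17.80°  ✓
  (1,5): δ = 20.60°  ✓
  (1,6): δ = 45.61°  ·
  (1,7): δ = 76.45°  ·
  (2,3): δ = 129.46°  ·
  (2,4): δ = 67.68°  ·
  (2,5): δ = 29.28°  ✓
  (2,6): δ = 4.27°  ✓
  (2,7): δ = 26.57°  ✓
  (3,4): δ = 118.23°  ·
  (3,5): δ = 79.82°  ·
  (3,6): δ = 54.81°  ·
  (3,7): δ = 23.97°  ✓
  (4,5): δ = 141.59°  ·
  (4,6): δ = 116.59°  ·
  (4,7): δ = 85.74°  ·
  (5,6): δ = 154.99°  ·
  (5,7): δ = 124.15°  ·
  (6,7): δ = 149.16°  ·
antipodal pairs: 7

count = 7; pairs: (0,3), (1,4), (1,5), (2,5), (2,6), (2,7), (3,7)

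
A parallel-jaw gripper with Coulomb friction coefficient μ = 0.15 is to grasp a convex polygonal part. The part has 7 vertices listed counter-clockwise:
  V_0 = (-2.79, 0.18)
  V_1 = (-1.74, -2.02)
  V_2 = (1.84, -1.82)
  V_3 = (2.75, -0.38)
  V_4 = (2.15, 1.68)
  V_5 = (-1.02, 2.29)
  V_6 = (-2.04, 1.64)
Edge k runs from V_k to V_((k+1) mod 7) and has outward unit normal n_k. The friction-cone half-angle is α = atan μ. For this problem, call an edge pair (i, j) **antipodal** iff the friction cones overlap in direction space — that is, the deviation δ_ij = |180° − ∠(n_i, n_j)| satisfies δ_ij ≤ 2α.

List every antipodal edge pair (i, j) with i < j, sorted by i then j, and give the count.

count = 3; pairs: (0,3), (1,4), (2,6)

α = atan 0.15 = 8.53°;  2α = 17.06°
n_0 = (-0.9025, -0.4307)
n_1 = (+0.0558, -0.9984)
n_2 = (+0.8453, -0.5342)
n_3 = (+0.9601, +0.2796)
n_4 = (+0.1890, +0.9820)
n_5 = (-0.5374, +0.8433)
n_6 = (-0.8895, +0.4569)
  (0,1): δ = 112.32°  ·
  (0,2): δ = 57.80°  ·
  (0,3): δ = 9.28°  ✓
  (0,4): δ = 53.59°  ·
  (0,5): δ = 96.99°  ·
  (0,6): δ = 127.30°  ·
  (1,2): δ = 125.49°  ·
  (1,3): δ = 76.96°  ·
  (1,4): δ = 14.09°  ✓
  (1,5): δ = 29.31°  ·
  (1,6): δ = 59.61°  ·
  (2,3): δ = 131.47°  ·
  (2,4): δ = 68.60°  ·
  (2,5): δ = 25.20°  ·
  (2,6): δ = 5.10°  ✓
  (3,4): δ = 117.13°  ·
  (3,5): δ = 73.73°  ·
  (3,6): δ = 43.43°  ·
  (4,5): δ = 136.60°  ·
  (4,6): δ = 106.30°  ·
  (5,6): δ = 149.70°  ·
antipodal pairs: 3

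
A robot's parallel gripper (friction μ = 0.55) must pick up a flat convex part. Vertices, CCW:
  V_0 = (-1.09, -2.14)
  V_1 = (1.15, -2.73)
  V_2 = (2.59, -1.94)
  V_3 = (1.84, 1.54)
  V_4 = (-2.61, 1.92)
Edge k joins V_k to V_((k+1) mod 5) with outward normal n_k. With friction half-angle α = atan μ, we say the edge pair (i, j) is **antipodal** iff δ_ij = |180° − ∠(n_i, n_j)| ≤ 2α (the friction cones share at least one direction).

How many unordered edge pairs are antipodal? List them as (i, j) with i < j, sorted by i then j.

α = atan 0.55 = 28.81°;  2α = 57.62°
n_0 = (-0.2547, -0.9670)
n_1 = (+0.4810, -0.8767)
n_2 = (+0.9776, +0.2107)
n_3 = (+0.0851, +0.9964)
n_4 = (-0.9365, -0.3506)
  (0,1): δ = 136.49°  ·
  (0,2): δ = 63.08°  ·
  (0,3): δ = 9.88°  ✓
  (0,4): δ = 125.28°  ·
  (1,2): δ = 106.59°  ·
  (1,3): δ = 33.63°  ✓
  (1,4): δ = 81.78°  ·
  (2,3): δ = 107.04°  ·
  (2,4): δ = 8.36°  ✓
  (3,4): δ = 64.59°  ·
antipodal pairs: 3

count = 3; pairs: (0,3), (1,3), (2,4)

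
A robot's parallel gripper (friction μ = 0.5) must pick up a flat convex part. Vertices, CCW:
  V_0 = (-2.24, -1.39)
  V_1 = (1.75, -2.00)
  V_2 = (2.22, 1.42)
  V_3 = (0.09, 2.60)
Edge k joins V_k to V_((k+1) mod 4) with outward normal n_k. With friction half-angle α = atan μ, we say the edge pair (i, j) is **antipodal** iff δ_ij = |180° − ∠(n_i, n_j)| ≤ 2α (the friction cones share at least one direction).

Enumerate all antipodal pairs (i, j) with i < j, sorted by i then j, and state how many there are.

count = 2; pairs: (0,2), (1,3)

α = atan 0.5 = 26.57°;  2α = 53.13°
n_0 = (-0.1511, -0.9885)
n_1 = (+0.9907, -0.1361)
n_2 = (+0.4846, +0.8747)
n_3 = (-0.8635, +0.5043)
  (0,1): δ = 89.13°  ·
  (0,2): δ = 20.29°  ✓
  (0,3): δ = 68.41°  ·
  (1,2): δ = 111.16°  ·
  (1,3): δ = 22.46°  ✓
  (2,3): δ = 91.30°  ·
antipodal pairs: 2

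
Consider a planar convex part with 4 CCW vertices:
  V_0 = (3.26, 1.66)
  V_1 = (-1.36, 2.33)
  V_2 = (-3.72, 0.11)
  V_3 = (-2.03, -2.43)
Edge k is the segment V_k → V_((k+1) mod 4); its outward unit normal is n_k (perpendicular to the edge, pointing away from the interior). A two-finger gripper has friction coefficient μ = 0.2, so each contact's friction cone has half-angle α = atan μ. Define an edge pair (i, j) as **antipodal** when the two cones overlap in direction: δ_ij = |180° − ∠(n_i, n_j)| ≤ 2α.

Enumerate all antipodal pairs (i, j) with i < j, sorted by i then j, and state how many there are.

count = 1; pairs: (1,3)

α = atan 0.2 = 11.31°;  2α = 22.62°
n_0 = (+0.1435, +0.9896)
n_1 = (-0.6852, +0.7284)
n_2 = (-0.8326, -0.5539)
n_3 = (+0.6117, -0.7911)
  (0,1): δ = 128.50°  ·
  (0,2): δ = 48.11°  ·
  (0,3): δ = 45.96°  ·
  (1,2): δ = 99.61°  ·
  (1,3): δ = 5.54°  ✓
  (2,3): δ = 85.93°  ·
antipodal pairs: 1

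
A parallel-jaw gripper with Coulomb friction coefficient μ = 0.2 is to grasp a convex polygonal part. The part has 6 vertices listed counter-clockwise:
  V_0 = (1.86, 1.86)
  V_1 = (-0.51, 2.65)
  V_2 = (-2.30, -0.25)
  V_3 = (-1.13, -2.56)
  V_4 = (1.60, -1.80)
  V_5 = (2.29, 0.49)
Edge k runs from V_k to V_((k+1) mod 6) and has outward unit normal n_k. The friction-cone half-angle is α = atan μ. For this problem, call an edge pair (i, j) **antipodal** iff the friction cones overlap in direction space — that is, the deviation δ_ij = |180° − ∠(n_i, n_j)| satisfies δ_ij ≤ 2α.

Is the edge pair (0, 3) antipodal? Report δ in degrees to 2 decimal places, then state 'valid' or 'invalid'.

α = atan 0.2 = 11.31°;  2α = 22.62°
edge 0: e_0 = (-2.37, +0.79);  n_0 = (+0.3162, +0.9487)
edge 3: e_3 = (+2.73, +0.76);  n_3 = (+0.2682, -0.9634)
∠(n_0, n_3) = 146.01°
δ = |180° − 146.01°| = 33.99°
33.99° > 2α = 22.62°  →  invalid

δ = 33.99°, invalid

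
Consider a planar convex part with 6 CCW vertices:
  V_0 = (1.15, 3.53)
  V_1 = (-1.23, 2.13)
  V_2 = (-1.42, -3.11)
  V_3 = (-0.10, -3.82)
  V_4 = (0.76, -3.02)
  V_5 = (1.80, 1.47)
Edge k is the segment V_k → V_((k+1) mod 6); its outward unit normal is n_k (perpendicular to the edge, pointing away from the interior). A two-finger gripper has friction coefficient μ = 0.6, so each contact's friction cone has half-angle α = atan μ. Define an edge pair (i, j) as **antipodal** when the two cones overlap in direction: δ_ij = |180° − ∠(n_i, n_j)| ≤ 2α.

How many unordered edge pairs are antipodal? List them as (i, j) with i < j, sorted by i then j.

count = 7; pairs: (0,2), (0,3), (0,4), (1,3), (1,4), (1,5), (2,5)

α = atan 0.6 = 30.96°;  2α = 61.93°
n_0 = (-0.5070, +0.8619)
n_1 = (-0.9993, +0.0362)
n_2 = (-0.4737, -0.8807)
n_3 = (+0.6811, -0.7322)
n_4 = (+0.9742, -0.2257)
n_5 = (+0.9537, +0.3009)
  (0,1): δ = 122.54°  ·
  (0,2): δ = 58.74°  ✓
  (0,3): δ = 12.46°  ✓
  (0,4): δ = 46.49°  ✓
  (0,5): δ = 77.05°  ·
  (1,2): δ = 116.20°  ·
  (1,3): δ = 44.99°  ✓
  (1,4): δ = 10.96°  ✓
  (1,5): δ = 19.59°  ✓
  (2,3): δ = 108.80°  ·
  (2,4): δ = 74.77°  ·
  (2,5): δ = 44.21°  ✓
  (3,4): δ = 145.97°  ·
  (3,5): δ = 115.42°  ·
  (4,5): δ = 149.45°  ·
antipodal pairs: 7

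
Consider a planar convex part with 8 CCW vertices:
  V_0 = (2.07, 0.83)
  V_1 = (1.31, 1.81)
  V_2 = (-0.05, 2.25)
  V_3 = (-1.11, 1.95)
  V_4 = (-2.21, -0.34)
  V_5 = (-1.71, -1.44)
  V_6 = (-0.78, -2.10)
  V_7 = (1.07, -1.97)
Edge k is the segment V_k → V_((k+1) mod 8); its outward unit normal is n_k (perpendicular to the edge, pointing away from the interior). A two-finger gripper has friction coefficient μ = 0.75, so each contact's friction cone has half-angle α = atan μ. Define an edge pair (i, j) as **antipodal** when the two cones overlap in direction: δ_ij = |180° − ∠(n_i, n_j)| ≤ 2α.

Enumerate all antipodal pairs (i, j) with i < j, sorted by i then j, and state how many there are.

count = 13; pairs: (0,3), (0,4), (0,5), (0,6), (1,4), (1,5), (1,6), (2,5), (2,6), (2,7), (3,6), (3,7), (4,7)

α = atan 0.75 = 36.87°;  2α = 73.74°
n_0 = (+0.7902, +0.6128)
n_1 = (+0.3078, +0.9514)
n_2 = (-0.2723, +0.9622)
n_3 = (-0.9014, +0.4330)
n_4 = (-0.9104, -0.4138)
n_5 = (-0.5787, -0.8155)
n_6 = (+0.0701, -0.9975)
n_7 = (+0.9417, -0.3363)
  (0,1): δ = 145.72°  ·
  (0,2): δ = 111.99°  ·
  (0,3): δ = 63.45°  ✓
  (0,4): δ = 13.35°  ✓
  (0,5): δ = 16.84°  ✓
  (0,6): δ = 56.23°  ✓
  (0,7): δ = 122.55°  ·
  (1,2): δ = 146.27°  ·
  (1,3): δ = 97.73°  ·
  (1,4): δ = 47.63°  ✓
  (1,5): δ = 17.43°  ✓
  (1,6): δ = 21.95°  ✓
  (1,7): δ = 88.27°  ·
  (2,3): δ = 131.46°  ·
  (2,4): δ = 81.36°  ·
  (2,5): δ = 51.16°  ✓
  (2,6): δ = 11.78°  ✓
  (2,7): δ = 54.54°  ✓
  (3,4): δ = 129.90°  ·
  (3,5): δ = 99.71°  ·
  (3,6): δ = 60.32°  ✓
  (3,7): δ = 6.00°  ✓
  (4,5): δ = 149.81°  ·
  (4,6): δ = 110.42°  ·
  (4,7): δ = 44.10°  ✓
  (5,6): δ = 140.62°  ·
  (5,7): δ = 74.29°  ·
  (6,7): δ = 113.67°  ·
antipodal pairs: 13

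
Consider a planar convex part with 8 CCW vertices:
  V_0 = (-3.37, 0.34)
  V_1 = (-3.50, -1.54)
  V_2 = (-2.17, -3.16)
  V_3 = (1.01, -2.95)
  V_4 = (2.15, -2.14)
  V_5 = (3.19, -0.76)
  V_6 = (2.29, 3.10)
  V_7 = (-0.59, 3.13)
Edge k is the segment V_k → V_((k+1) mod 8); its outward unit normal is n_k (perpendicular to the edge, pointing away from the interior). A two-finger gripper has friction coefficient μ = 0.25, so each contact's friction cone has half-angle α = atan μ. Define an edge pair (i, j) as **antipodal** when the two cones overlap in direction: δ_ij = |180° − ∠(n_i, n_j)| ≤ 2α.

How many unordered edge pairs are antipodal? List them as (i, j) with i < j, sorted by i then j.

α = atan 0.25 = 14.04°;  2α = 28.07°
n_0 = (-0.9976, +0.0690)
n_1 = (-0.7729, -0.6345)
n_2 = (+0.0659, -0.9978)
n_3 = (+0.5792, -0.8152)
n_4 = (+0.7986, -0.6019)
n_5 = (+0.9739, +0.2271)
n_6 = (+0.0104, +0.9999)
n_7 = (-0.7084, +0.7058)
  (0,1): δ = 136.66°  ·
  (0,2): δ = 82.27°  ·
  (0,3): δ = 50.65°  ·
  (0,4): δ = 33.05°  ·
  (0,5): δ = 17.08°  ✓
  (0,6): δ = 93.36°  ·
  (0,7): δ = 139.06°  ·
  (1,2): δ = 125.61°  ·
  (1,3): δ = 93.99°  ·
  (1,4): δ = 76.39°  ·
  (1,5): δ = 26.26°  ✓
  (1,6): δ = 50.02°  ·
  (1,7): δ = 95.72°  ·
  (2,3): δ = 148.38°  ·
  (2,4): δ = 130.78°  ·
  (2,5): δ = 80.65°  ·
  (2,6): δ = 4.38°  ✓
  (2,7): δ = 41.32°  ·
  (3,4): δ = 162.40°  ·
  (3,5): δ = 112.27°  ·
  (3,6): δ = 35.99°  ·
  (3,7): δ = 9.71°  ✓
  (4,5): δ = 129.87°  ·
  (4,6): δ = 53.59°  ·
  (4,7): δ = 7.89°  ✓
  (5,6): δ = 103.72°  ·
  (5,7): δ = 58.02°  ·
  (6,7): δ = 134.30°  ·
antipodal pairs: 5

count = 5; pairs: (0,5), (1,5), (2,6), (3,7), (4,7)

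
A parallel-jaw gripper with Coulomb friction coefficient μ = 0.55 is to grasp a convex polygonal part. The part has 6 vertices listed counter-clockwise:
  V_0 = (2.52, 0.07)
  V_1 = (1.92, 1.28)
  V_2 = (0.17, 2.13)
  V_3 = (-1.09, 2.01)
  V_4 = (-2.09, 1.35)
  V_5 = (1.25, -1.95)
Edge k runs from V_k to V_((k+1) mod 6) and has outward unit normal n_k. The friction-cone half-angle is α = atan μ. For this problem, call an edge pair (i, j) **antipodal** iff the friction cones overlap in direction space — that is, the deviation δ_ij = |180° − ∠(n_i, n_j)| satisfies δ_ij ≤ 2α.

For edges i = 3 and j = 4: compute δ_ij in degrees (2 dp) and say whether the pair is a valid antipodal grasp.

δ = 78.08°, invalid

α = atan 0.55 = 28.81°;  2α = 57.62°
edge 3: e_3 = (-1.00, -0.66);  n_3 = (-0.5508, +0.8346)
edge 4: e_4 = (+3.34, -3.30);  n_4 = (-0.7028, -0.7114)
∠(n_3, n_4) = 101.92°
δ = |180° − 101.92°| = 78.08°
78.08° > 2α = 57.62°  →  invalid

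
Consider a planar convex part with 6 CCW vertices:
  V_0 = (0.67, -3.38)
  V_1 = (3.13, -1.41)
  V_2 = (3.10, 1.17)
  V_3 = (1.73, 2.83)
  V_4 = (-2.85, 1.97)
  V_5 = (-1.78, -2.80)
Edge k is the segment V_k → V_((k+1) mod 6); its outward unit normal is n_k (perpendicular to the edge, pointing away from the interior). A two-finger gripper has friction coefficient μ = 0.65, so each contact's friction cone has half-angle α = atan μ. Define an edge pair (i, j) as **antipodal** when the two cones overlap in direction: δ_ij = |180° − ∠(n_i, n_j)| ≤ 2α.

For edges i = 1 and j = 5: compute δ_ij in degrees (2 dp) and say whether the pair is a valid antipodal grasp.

α = atan 0.65 = 33.02°;  2α = 66.05°
edge 1: e_1 = (-0.03, +2.58);  n_1 = (+0.9999, +0.0116)
edge 5: e_5 = (+2.45, -0.58);  n_5 = (-0.2304, -0.9731)
∠(n_1, n_5) = 103.98°
δ = |180° − 103.98°| = 76.02°
76.02° > 2α = 66.05°  →  invalid

δ = 76.02°, invalid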